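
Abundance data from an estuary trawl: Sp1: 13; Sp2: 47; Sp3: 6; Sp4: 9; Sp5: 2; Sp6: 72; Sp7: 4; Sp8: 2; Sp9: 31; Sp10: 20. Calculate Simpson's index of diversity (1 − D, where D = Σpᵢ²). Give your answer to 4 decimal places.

0.7864

Total N = 13+47+6+9+2+72+4+2+31+20 = 206, so the proportions are 0.063107, 0.228155, 0.029126, 0.043689, 0.009709, 0.349515, 0.019417, 0.009709, 0.150485, 0.097087 (working shown to 6 dp, full precision carried).
D = 0.063107² + 0.228155² + 0.029126² + 0.043689² + 0.009709² + 0.349515² + 0.019417² + 0.009709² + 0.150485² + 0.097087² = 0.003982 + 0.052055 + 0.000848 + 0.001909 + 0.000094 + 0.122160 + 0.000377 + 0.000094 + 0.022646 + 0.009426 = 0.213592.
So 1 − D = 0.786408, i.e. 0.7864 to 4 decimal places.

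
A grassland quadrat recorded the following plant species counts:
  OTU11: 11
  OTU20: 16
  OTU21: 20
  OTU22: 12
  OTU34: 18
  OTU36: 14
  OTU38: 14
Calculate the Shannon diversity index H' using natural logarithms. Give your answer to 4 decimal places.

Total N = 11+16+20+12+18+14+14 = 105, so the proportions are 0.104762, 0.152381, 0.190476, 0.114286, 0.171429, 0.133333, 0.133333 (working shown to 6 dp, full precision carried).
Each pᵢ ln pᵢ term: 0.104762×(-2.256065)=-0.236350, 0.152381×(-1.881372)=-0.286685, 0.190476×(-1.658228)=-0.315853, 0.114286×(-2.169054)=-0.247892, 0.171429×(-1.763589)=-0.302329, 0.133333×(-2.014903)=-0.268654, 0.133333×(-2.014903)=-0.268654.
Sum = -1.926417, so H' = 1.9264.

1.9264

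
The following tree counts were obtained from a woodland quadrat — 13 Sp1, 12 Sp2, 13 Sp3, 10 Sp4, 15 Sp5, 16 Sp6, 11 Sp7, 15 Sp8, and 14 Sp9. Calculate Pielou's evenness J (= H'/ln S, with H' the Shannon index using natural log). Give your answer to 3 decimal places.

0.995

Total N = 13+12+13+10+15+16+11+15+14 = 119, so the proportions are 0.10924, 0.10084, 0.10924, 0.08403, 0.12605, 0.13445, 0.09244, 0.12605, 0.11765 (working shown to 5 dp, full precision carried).
H' = −Σ pᵢ ln pᵢ = −((-0.24188) + (-0.23135) + (-0.24188) + (-0.20811) + (-0.26106) + (-0.26979) + (-0.22011) + (-0.26106) + (-0.25177)) = 2.18702.
With S = 9 species, ln S = 2.19722, so J = 2.18702/2.19722 = 0.99536, i.e. 0.995 to 3 decimal places.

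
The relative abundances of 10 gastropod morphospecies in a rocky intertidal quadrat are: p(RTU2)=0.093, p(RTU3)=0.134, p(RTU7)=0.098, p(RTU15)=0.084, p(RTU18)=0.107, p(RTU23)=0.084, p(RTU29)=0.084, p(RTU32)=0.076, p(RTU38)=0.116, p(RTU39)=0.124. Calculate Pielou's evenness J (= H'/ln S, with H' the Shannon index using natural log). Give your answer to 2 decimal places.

0.99

H' = −Σ pᵢ ln pᵢ = −((-0.2209) + (-0.2693) + (-0.2276) + (-0.2081) + (-0.2391) + (-0.2081) + (-0.2081) + (-0.1959) + (-0.2499) + (-0.2588)) = 2.2858 (working shown to 4 dp, full precision carried).
With S = 10 species, ln S = 2.3026, so J = 2.2858/2.3026 = 0.9927, i.e. 0.99 to 2 decimal places.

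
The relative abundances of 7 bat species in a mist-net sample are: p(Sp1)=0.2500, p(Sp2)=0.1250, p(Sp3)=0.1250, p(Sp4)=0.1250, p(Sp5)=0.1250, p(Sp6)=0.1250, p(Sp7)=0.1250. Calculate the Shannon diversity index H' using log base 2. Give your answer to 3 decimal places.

2.750

Each pᵢ log₂ pᵢ term (working shown to 5 dp, full precision carried): 0.25×(-2.00000)=-0.50000, 0.125×(-3.00000)=-0.37500, 0.125×(-3.00000)=-0.37500, 0.125×(-3.00000)=-0.37500, 0.125×(-3.00000)=-0.37500, 0.125×(-3.00000)=-0.37500, 0.125×(-3.00000)=-0.37500.
Sum = -2.75000, so H' = 2.750.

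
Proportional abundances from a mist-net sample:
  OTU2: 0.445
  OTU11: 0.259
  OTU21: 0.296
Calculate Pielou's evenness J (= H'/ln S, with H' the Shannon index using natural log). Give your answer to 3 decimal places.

0.974

H' = −Σ pᵢ ln pᵢ = −((-0.36031) + (-0.34989) + (-0.36035)) = 1.07055 (working shown to 5 dp, full precision carried).
With S = 3 species, ln S = 1.09861, so J = 1.07055/1.09861 = 0.97445, i.e. 0.974 to 3 decimal places.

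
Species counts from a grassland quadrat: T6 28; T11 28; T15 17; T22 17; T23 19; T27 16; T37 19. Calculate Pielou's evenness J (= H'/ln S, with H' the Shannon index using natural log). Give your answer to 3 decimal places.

Total N = 28+28+17+17+19+16+19 = 144, so the proportions are 0.19444, 0.19444, 0.11806, 0.11806, 0.13194, 0.11111, 0.13194 (working shown to 5 dp, full precision carried).
H' = −Σ pᵢ ln pᵢ = −((-0.31842) + (-0.31842) + (-0.25224) + (-0.25224) + (-0.26724) + (-0.24414) + (-0.26724)) = 1.91993.
With S = 7 species, ln S = 1.94591, so J = 1.91993/1.94591 = 0.98665, i.e. 0.987 to 3 decimal places.

0.987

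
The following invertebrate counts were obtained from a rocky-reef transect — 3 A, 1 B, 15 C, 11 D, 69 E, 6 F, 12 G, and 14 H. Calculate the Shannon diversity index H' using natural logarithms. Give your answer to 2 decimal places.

Total N = 3+1+15+11+69+6+12+14 = 131, so the proportions are 0.0229, 0.0076, 0.1145, 0.084, 0.5267, 0.0458, 0.0916, 0.1069 (working shown to 4 dp, full precision carried).
Each pᵢ ln pᵢ term: 0.0229×(-3.7766)=-0.0865, 0.0076×(-4.8752)=-0.0372, 0.1145×(-2.1671)=-0.2481, 0.084×(-2.4773)=-0.2080, 0.5267×(-0.6411)=-0.3377, 0.0458×(-3.0834)=-0.1412, 0.0916×(-2.3903)=-0.2190, 0.1069×(-2.2361)=-0.2390.
Sum = -1.5167, so H' = 1.52.

1.52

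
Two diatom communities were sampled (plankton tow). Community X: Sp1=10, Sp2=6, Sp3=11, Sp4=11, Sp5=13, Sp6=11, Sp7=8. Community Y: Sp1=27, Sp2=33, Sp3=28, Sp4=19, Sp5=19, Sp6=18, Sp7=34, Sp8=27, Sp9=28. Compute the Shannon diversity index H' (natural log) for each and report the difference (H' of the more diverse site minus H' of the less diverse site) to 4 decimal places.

0.2515

Community X: N=70, proportions 0.142857, 0.085714, 0.157143, 0.157143, 0.185714, 0.157143, 0.114286, giving H' = 1.921541 (working shown to 6 dp, full precision carried).
Community Y: N=233, proportions 0.11588, 0.141631, 0.120172, 0.081545, 0.081545, 0.077253, 0.145923, 0.11588, 0.120172, giving H' = 2.173034.
Difference = |1.921541 − 2.173034| = 0.251493, i.e. 0.2515 to 4 decimal places.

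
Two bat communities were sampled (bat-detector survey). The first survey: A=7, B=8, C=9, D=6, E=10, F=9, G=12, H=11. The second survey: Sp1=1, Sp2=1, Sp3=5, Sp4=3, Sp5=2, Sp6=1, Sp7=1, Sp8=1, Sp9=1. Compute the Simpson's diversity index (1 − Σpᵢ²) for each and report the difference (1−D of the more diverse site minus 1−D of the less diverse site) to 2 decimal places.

0.04

The first survey: N=72, proportions 0.0972, 0.1111, 0.125, 0.0833, 0.1389, 0.125, 0.1667, 0.1528, giving 1−D = 0.8696 (working shown to 4 dp, full precision carried).
The second survey: N=16, proportions 0.0625, 0.0625, 0.3125, 0.1875, 0.125, 0.0625, 0.0625, 0.0625, 0.0625, giving 1−D = 0.8281.
Difference = |0.8696 − 0.8281| = 0.0415, i.e. 0.04 to 2 decimal places.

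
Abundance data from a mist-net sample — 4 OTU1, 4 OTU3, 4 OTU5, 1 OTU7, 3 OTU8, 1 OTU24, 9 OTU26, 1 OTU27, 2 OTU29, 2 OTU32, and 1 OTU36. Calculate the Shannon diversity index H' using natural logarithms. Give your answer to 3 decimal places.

2.138

Total N = 4+4+4+1+3+1+9+1+2+2+1 = 32, so the proportions are 0.125, 0.125, 0.125, 0.03125, 0.09375, 0.03125, 0.28125, 0.03125, 0.0625, 0.0625, 0.03125 (working shown to 5 dp, full precision carried).
Each pᵢ ln pᵢ term: 0.125×(-2.07944)=-0.25993, 0.125×(-2.07944)=-0.25993, 0.125×(-2.07944)=-0.25993, 0.03125×(-3.46574)=-0.10830, 0.09375×(-2.36712)=-0.22192, 0.03125×(-3.46574)=-0.10830, 0.28125×(-1.26851)=-0.35677, 0.03125×(-3.46574)=-0.10830, 0.0625×(-2.77259)=-0.17329, 0.0625×(-2.77259)=-0.17329, 0.03125×(-3.46574)=-0.10830.
Sum = -2.13827, so H' = 2.138.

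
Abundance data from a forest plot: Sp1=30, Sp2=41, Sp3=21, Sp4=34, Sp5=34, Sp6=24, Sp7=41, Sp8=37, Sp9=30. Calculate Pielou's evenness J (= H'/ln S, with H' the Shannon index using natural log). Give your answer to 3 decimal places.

Total N = 30+41+21+34+34+24+41+37+30 = 292, so the proportions are 0.10274, 0.14041, 0.07192, 0.11644, 0.11644, 0.08219, 0.14041, 0.12671, 0.10274 (working shown to 5 dp, full precision carried).
H' = −Σ pᵢ ln pᵢ = −((-0.23379) + (-0.27565) + (-0.18930) + (-0.25039) + (-0.25039) + (-0.20537) + (-0.27565) + (-0.26177) + (-0.23379)) = 2.17610.
With S = 9 species, ln S = 2.19722, so J = 2.17610/2.19722 = 0.99039, i.e. 0.990 to 3 decimal places.

0.990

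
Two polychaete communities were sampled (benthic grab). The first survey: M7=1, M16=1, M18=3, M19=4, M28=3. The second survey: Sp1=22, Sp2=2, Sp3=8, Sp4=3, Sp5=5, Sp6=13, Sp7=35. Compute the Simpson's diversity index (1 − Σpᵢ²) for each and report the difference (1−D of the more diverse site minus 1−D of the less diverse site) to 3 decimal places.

The first survey: N=12, proportions 0.08333, 0.08333, 0.25, 0.33333, 0.25, giving 1−D = 0.75000 (working shown to 5 dp, full precision carried).
The second survey: N=88, proportions 0.25, 0.02273, 0.09091, 0.03409, 0.05682, 0.14773, 0.39773, giving 1−D = 0.74432.
Difference = |0.75000 − 0.74432| = 0.00568, i.e. 0.006 to 3 decimal places.

0.006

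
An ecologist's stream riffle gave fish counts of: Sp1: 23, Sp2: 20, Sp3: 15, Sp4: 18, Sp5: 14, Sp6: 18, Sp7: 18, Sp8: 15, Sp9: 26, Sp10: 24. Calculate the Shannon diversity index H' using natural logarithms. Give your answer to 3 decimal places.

Total N = 23+20+15+18+14+18+18+15+26+24 = 191, so the proportions are 0.12042, 0.10471, 0.07853, 0.09424, 0.0733, 0.09424, 0.09424, 0.07853, 0.13613, 0.12565 (working shown to 5 dp, full precision carried).
Each pᵢ ln pᵢ term: 0.12042×(-2.11678)=-0.25490, 0.10471×(-2.25654)=-0.23629, 0.07853×(-2.54422)=-0.19981, 0.09424×(-2.36190)=-0.22259, 0.0733×(-2.61322)=-0.19154, 0.09424×(-2.36190)=-0.22259, 0.09424×(-2.36190)=-0.22259, 0.07853×(-2.54422)=-0.19981, 0.13613×(-1.99418)=-0.27146, 0.12565×(-2.07422)=-0.26063.
Sum = -2.28220, so H' = 2.282.

2.282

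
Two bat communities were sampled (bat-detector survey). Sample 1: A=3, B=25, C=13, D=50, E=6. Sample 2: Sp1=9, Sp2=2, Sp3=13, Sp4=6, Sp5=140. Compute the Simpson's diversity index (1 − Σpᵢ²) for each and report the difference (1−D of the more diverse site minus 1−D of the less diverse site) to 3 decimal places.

0.333

Sample 1: N=97, proportions 0.030928, 0.257732, 0.134021, 0.515464, 0.061856, giving 1−D = 0.645127 (working shown to 6 dp, full precision carried).
Sample 2: N=170, proportions 0.052941, 0.011765, 0.076471, 0.035294, 0.823529, giving 1−D = 0.311765.
Difference = |0.645127 − 0.311765| = 0.333362, i.e. 0.333 to 3 decimal places.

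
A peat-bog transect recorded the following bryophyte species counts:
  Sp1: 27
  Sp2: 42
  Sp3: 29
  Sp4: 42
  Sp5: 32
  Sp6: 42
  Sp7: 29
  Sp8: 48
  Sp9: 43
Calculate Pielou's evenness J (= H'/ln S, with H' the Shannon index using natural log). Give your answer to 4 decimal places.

0.9909

Total N = 27+42+29+42+32+42+29+48+43 = 334, so the proportions are 0.0808383, 0.1257485, 0.0868263, 0.1257485, 0.0958084, 0.1257485, 0.0868263, 0.1437126, 0.1287425 (working shown to 7 dp, full precision carried).
H' = −Σ pᵢ ln pᵢ = −((-0.2033330) + (-0.2607359) + (-0.2121901) + (-0.2607359) + (-0.2247095) + (-0.2607359) + (-0.2121901) + (-0.2787938) + (-0.2639145)) = 2.1773388.
With S = 9 species, ln S = 2.1972246, so J = 2.1773388/2.1972246 = 0.9909496, i.e. 0.9909 to 4 decimal places.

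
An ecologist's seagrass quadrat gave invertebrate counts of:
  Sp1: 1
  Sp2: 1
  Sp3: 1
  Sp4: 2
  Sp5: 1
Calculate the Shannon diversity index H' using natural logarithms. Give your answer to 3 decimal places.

Total N = 1+1+1+2+1 = 6, so the proportions are 0.16667, 0.16667, 0.16667, 0.33333, 0.16667 (working shown to 5 dp, full precision carried).
Each pᵢ ln pᵢ term: 0.16667×(-1.79176)=-0.29863, 0.16667×(-1.79176)=-0.29863, 0.16667×(-1.79176)=-0.29863, 0.33333×(-1.09861)=-0.36620, 0.16667×(-1.79176)=-0.29863.
Sum = -1.56071, so H' = 1.561.

1.561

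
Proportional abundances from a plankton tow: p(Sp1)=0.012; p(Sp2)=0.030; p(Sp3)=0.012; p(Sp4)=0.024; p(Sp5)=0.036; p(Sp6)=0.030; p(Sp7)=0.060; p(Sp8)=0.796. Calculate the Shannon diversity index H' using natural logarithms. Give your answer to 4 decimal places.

Each pᵢ ln pᵢ term (working shown to 6 dp, full precision carried): 0.012×(-4.422849)=-0.053074, 0.03×(-3.506558)=-0.105197, 0.012×(-4.422849)=-0.053074, 0.024×(-3.729701)=-0.089513, 0.036×(-3.324236)=-0.119673, 0.03×(-3.506558)=-0.105197, 0.06×(-2.813411)=-0.168805, 0.796×(-0.228156)=-0.181612.
Sum = -0.876144, so H' = 0.8761.

0.8761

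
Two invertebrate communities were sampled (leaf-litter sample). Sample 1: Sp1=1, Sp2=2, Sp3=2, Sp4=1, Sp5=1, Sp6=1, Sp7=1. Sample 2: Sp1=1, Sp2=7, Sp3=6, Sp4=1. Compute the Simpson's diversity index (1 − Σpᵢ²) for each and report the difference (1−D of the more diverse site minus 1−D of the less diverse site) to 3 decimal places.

Sample 1: N=9, proportions 0.111111, 0.222222, 0.222222, 0.111111, 0.111111, 0.111111, 0.111111, giving 1−D = 0.839506 (working shown to 6 dp, full precision carried).
Sample 2: N=15, proportions 0.066667, 0.466667, 0.4, 0.066667, giving 1−D = 0.613333.
Difference = |0.839506 − 0.613333| = 0.226173, i.e. 0.226 to 3 decimal places.

0.226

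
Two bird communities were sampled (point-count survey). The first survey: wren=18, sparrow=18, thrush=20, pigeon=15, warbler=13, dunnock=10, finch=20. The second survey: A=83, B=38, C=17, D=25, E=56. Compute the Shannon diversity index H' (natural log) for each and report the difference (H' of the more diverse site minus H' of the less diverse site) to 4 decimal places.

The first survey: N=114, proportions 0.157895, 0.157895, 0.175439, 0.131579, 0.114035, 0.087719, 0.175439, giving H' = 1.921518 (working shown to 6 dp, full precision carried).
The second survey: N=219, proportions 0.378995, 0.173516, 0.077626, 0.114155, 0.255708, giving H' = 1.466477.
Difference = |1.921518 − 1.466477| = 0.455041, i.e. 0.4550 to 4 decimal places.

0.4550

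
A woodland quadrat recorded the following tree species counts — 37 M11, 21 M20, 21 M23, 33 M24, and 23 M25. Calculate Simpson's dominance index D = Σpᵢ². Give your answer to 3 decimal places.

0.212

Total N = 37+21+21+33+23 = 135, so the proportions are 0.27407, 0.15556, 0.15556, 0.24444, 0.17037 (working shown to 5 dp, full precision carried).
D = 0.27407² + 0.15556² + 0.15556² + 0.24444² + 0.17037² = 0.07512 + 0.02420 + 0.02420 + 0.05975 + 0.02903 = 0.21229.
To 3 decimal places, D = 0.212.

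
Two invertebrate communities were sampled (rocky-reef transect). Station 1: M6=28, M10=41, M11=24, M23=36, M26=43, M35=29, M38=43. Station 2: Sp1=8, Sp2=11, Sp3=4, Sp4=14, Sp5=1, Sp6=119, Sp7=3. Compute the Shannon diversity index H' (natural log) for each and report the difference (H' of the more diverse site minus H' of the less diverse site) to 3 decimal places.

0.958

Station 1: N=244, proportions 0.11475, 0.16803, 0.09836, 0.14754, 0.17623, 0.11885, 0.17623, giving H' = 1.92359 (working shown to 5 dp, full precision carried).
Station 2: N=160, proportions 0.05, 0.06875, 0.025, 0.0875, 0.00625, 0.74375, 0.01875, giving H' = 0.96570.
Difference = |1.92359 − 0.96570| = 0.95789, i.e. 0.958 to 3 decimal places.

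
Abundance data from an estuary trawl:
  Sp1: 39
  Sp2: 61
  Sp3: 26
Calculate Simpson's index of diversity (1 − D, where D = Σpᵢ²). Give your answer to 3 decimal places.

0.627

Total N = 39+61+26 = 126, so the proportions are 0.30952, 0.48413, 0.20635 (working shown to 5 dp, full precision carried).
D = 0.30952² + 0.48413² + 0.20635² = 0.09580 + 0.23438 + 0.04258 = 0.37276.
So 1 − D = 0.62724, i.e. 0.627 to 3 decimal places.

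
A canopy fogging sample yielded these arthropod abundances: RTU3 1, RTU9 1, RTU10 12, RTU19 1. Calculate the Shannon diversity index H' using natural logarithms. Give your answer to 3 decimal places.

Total N = 1+1+12+1 = 15, so the proportions are 0.06667, 0.06667, 0.8, 0.06667 (working shown to 5 dp, full precision carried).
Each pᵢ ln pᵢ term: 0.06667×(-2.70805)=-0.18054, 0.06667×(-2.70805)=-0.18054, 0.8×(-0.22314)=-0.17851, 0.06667×(-2.70805)=-0.18054.
Sum = -0.72012, so H' = 0.720.

0.720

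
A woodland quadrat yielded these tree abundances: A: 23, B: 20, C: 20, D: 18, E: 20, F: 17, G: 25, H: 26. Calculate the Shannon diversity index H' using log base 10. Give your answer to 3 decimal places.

Total N = 23+20+20+18+20+17+25+26 = 169, so the proportions are 0.13609, 0.11834, 0.11834, 0.10651, 0.11834, 0.10059, 0.14793, 0.15385 (working shown to 5 dp, full precision carried).
Each pᵢ log₁₀ pᵢ term: 0.13609×(-0.86616)=-0.11788, 0.11834×(-0.92686)=-0.10969, 0.11834×(-0.92686)=-0.10969, 0.10651×(-0.97261)=-0.10359, 0.11834×(-0.92686)=-0.10969, 0.10059×(-0.99744)=-0.10033, 0.14793×(-0.82995)=-0.12277, 0.15385×(-0.81291)=-0.12506.
Sum = -0.89870, so H' = 0.899.

0.899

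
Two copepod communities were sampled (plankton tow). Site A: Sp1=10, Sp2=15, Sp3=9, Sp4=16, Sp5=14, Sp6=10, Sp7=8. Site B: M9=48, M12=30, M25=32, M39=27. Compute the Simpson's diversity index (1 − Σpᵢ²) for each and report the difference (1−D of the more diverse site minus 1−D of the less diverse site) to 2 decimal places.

Site A: N=82, proportions 0.122, 0.1829, 0.1098, 0.1951, 0.1707, 0.122, 0.0976, giving 1−D = 0.8480 (working shown to 4 dp, full precision carried).
Site B: N=137, proportions 0.3504, 0.219, 0.2336, 0.1971, giving 1−D = 0.7359.
Difference = |0.8480 − 0.7359| = 0.1121, i.e. 0.11 to 2 decimal places.

0.11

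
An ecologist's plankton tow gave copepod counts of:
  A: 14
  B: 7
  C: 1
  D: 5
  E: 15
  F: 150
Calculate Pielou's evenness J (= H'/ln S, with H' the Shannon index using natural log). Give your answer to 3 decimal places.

0.461

Total N = 14+7+1+5+15+150 = 192, so the proportions are 0.07292, 0.03646, 0.00521, 0.02604, 0.07812, 0.78125 (working shown to 5 dp, full precision carried).
H' = −Σ pᵢ ln pᵢ = −((-0.19093) + (-0.12073) + (-0.02738) + (-0.09500) + (-0.19918) + (-0.19286)) = 0.82608.
With S = 6 species, ln S = 1.79176, so J = 0.82608/1.79176 = 0.46105, i.e. 0.461 to 3 decimal places.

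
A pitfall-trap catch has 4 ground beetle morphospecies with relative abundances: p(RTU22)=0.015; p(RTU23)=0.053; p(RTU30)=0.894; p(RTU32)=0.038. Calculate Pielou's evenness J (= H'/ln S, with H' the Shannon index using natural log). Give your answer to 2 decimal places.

0.32

H' = −Σ pᵢ ln pᵢ = −((-0.0630) + (-0.1557) + (-0.1002) + (-0.1243)) = 0.4431 (working shown to 4 dp, full precision carried).
With S = 4 species, ln S = 1.3863, so J = 0.4431/1.3863 = 0.3196, i.e. 0.32 to 2 decimal places.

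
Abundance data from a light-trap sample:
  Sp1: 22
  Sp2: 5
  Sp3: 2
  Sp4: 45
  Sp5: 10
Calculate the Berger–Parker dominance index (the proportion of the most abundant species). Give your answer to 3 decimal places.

Total N = 22+5+2+45+10 = 84, so the proportions are 0.2619, 0.05952, 0.02381, 0.53571, 0.11905 (working shown to 5 dp, full precision carried).
The largest proportion is 0.53571, i.e. d = 0.536 to 3 decimal places.

0.536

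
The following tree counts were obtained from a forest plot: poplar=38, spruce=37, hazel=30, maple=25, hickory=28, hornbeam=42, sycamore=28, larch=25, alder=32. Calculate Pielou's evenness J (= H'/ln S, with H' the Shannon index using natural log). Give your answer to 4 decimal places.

Total N = 38+37+30+25+28+42+28+25+32 = 285, so the proportions are 0.133333, 0.129825, 0.105263, 0.087719, 0.098246, 0.147368, 0.098246, 0.087719, 0.112281 (working shown to 6 dp, full precision carried).
H' = −Σ pᵢ ln pᵢ = −((-0.268654) + (-0.265046) + (-0.236978) + (-0.213475) + (-0.227958) + (-0.282184) + (-0.227958) + (-0.213475) + (-0.245530)) = 2.181257.
With S = 9 species, ln S = 2.197225, so J = 2.181257/2.197225 = 0.992733, i.e. 0.9927 to 4 decimal places.

0.9927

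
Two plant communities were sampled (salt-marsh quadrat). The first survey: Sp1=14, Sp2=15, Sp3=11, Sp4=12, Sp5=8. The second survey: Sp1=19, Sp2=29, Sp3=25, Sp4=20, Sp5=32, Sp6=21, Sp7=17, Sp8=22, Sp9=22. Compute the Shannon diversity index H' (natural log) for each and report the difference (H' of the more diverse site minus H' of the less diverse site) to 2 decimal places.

0.59

The first survey: N=60, proportions 0.2333, 0.25, 0.1833, 0.2, 0.1333, giving H' = 1.5877 (working shown to 4 dp, full precision carried).
The second survey: N=207, proportions 0.0918, 0.1401, 0.1208, 0.0966, 0.1546, 0.1014, 0.0821, 0.1063, 0.1063, giving H' = 2.1782.
Difference = |1.5877 − 2.1782| = 0.5905, i.e. 0.59 to 2 decimal places.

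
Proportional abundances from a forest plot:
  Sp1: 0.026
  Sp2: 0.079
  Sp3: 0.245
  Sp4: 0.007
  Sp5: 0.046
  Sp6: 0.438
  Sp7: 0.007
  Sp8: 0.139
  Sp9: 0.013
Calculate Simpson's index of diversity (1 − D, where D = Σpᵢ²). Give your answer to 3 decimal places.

D = 0.026² + 0.079² + 0.245² + 0.007² + 0.046² + 0.438² + 0.007² + 0.139² + 0.013² = 0.00068 + 0.00624 + 0.06002 + 0.00005 + 0.00212 + 0.19184 + 0.00005 + 0.01932 + 0.00017 = 0.28049 (working shown to 5 dp, full precision carried).
So 1 − D = 0.71951, i.e. 0.720 to 3 decimal places.

0.720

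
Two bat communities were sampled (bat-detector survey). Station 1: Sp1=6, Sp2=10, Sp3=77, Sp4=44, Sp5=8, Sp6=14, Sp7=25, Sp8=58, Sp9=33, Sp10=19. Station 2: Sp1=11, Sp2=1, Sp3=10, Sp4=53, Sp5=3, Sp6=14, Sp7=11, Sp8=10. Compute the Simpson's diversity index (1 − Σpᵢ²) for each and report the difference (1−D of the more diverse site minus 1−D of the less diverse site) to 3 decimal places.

Station 1: N=294, proportions 0.020408, 0.034014, 0.261905, 0.14966, 0.027211, 0.047619, 0.085034, 0.197279, 0.112245, 0.064626, giving 1−D = 0.841501 (working shown to 6 dp, full precision carried).
Station 2: N=113, proportions 0.097345, 0.00885, 0.088496, 0.469027, 0.026549, 0.123894, 0.097345, 0.088496, giving 1−D = 0.729266.
Difference = |0.841501 − 0.729266| = 0.112235, i.e. 0.112 to 3 decimal places.

0.112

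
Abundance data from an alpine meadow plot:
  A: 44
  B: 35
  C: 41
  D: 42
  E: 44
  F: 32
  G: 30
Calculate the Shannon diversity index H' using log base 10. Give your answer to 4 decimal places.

0.8407

Total N = 44+35+41+42+44+32+30 = 268, so the proportions are 0.164179, 0.130597, 0.152985, 0.156716, 0.164179, 0.119403, 0.11194 (working shown to 6 dp, full precision carried).
Each pᵢ log₁₀ pᵢ term: 0.164179×(-0.784682)=-0.128828, 0.130597×(-0.884067)=-0.115456, 0.152985×(-0.815351)=-0.124737, 0.156716×(-0.804886)=-0.126139, 0.164179×(-0.784682)=-0.128828, 0.119403×(-0.922985)=-0.110207, 0.11194×(-0.951014)=-0.106457.
Sum = -0.840652, so H' = 0.8407.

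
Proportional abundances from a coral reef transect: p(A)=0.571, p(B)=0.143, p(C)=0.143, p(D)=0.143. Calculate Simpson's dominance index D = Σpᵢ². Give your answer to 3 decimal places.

0.387

D = 0.571² + 0.143² + 0.143² + 0.143² = 0.32604 + 0.02045 + 0.02045 + 0.02045 = 0.38739 (working shown to 5 dp, full precision carried).
To 3 decimal places, D = 0.387.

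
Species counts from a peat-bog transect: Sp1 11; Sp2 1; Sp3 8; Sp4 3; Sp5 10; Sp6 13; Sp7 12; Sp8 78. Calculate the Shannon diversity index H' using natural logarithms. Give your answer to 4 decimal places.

1.4397

Total N = 11+1+8+3+10+13+12+78 = 136, so the proportions are 0.080882, 0.007353, 0.058824, 0.022059, 0.073529, 0.095588, 0.088235, 0.573529 (working shown to 6 dp, full precision carried).
Each pᵢ ln pᵢ term: 0.080882×(-2.514760)=-0.203400, 0.007353×(-4.912655)=-0.036122, 0.058824×(-2.833213)=-0.166660, 0.022059×(-3.814043)=-0.084133, 0.073529×(-2.610070)=-0.191917, 0.095588×(-2.347706)=-0.224413, 0.088235×(-2.427748)=-0.214213, 0.573529×(-0.555946)=-0.318851.
Sum = -1.439709, so H' = 1.4397.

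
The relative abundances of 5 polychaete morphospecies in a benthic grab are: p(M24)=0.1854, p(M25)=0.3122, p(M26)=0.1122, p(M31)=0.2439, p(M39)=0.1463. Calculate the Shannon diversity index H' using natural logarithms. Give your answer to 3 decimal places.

Each pᵢ ln pᵢ term (working shown to 5 dp, full precision carried): 0.1854×(-1.68524)=-0.31244, 0.3122×(-1.16411)=-0.36344, 0.1122×(-2.18747)=-0.24543, 0.2439×(-1.41100)=-0.34414, 0.1463×(-1.92210)=-0.28120.
Sum = -1.54666, so H' = 1.547.

1.547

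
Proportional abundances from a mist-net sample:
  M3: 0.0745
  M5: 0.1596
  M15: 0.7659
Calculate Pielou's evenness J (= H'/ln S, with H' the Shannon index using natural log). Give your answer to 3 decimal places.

0.629

H' = −Σ pᵢ ln pᵢ = −((-0.19347) + (-0.29288) + (-0.20427)) = 0.69062 (working shown to 5 dp, full precision carried).
With S = 3 species, ln S = 1.09861, so J = 0.69062/1.09861 = 0.62863, i.e. 0.629 to 3 decimal places.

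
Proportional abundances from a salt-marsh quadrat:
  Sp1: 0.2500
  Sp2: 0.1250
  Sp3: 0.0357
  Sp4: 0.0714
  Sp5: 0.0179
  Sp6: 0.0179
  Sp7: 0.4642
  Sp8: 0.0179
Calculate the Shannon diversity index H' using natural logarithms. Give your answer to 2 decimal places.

Each pᵢ ln pᵢ term (working shown to 4 dp, full precision carried): 0.25×(-1.3863)=-0.3466, 0.125×(-2.0794)=-0.2599, 0.0357×(-3.3326)=-0.1190, 0.0714×(-2.6395)=-0.1885, 0.0179×(-4.0230)=-0.0720, 0.0179×(-4.0230)=-0.0720, 0.4642×(-0.7674)=-0.3562, 0.0179×(-4.0230)=-0.0720.
Sum = -1.4862, so H' = 1.49.

1.49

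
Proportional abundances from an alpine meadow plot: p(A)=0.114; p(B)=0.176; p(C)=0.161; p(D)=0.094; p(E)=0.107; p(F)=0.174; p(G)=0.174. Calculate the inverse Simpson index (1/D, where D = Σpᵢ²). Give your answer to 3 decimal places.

6.634

D = 0.114² + 0.176² + 0.161² + 0.094² + 0.107² + 0.174² + 0.174² = 0.0129960 + 0.0309760 + 0.0259210 + 0.0088360 + 0.0114490 + 0.0302760 + 0.0302760 = 0.1507300 (working shown to 7 dp, full precision carried).
So 1/D = 6.63438, i.e. 6.634 to 3 decimal places.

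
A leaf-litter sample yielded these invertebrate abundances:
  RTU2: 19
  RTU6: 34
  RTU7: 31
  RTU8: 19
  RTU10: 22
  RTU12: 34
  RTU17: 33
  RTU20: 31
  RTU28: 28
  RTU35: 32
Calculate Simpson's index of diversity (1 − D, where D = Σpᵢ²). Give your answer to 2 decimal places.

Total N = 19+34+31+19+22+34+33+31+28+32 = 283, so the proportions are 0.0671, 0.1201, 0.1095, 0.0671, 0.0777, 0.1201, 0.1166, 0.1095, 0.0989, 0.1131 (working shown to 4 dp, full precision carried).
D = 0.0671² + 0.1201² + 0.1095² + 0.0671² + 0.0777² + 0.1201² + 0.1166² + 0.1095² + 0.0989² + 0.1131² = 0.0045 + 0.0144 + 0.0120 + 0.0045 + 0.0060 + 0.0144 + 0.0136 + 0.0120 + 0.0098 + 0.0128 = 0.1041.
So 1 − D = 0.8959, i.e. 0.90 to 2 decimal places.

0.90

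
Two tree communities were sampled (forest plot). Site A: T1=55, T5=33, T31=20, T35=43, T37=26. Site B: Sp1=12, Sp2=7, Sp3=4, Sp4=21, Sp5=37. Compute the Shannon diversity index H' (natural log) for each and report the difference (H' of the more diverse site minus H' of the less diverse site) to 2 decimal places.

0.20

Site A: N=177, proportions 0.3107, 0.1864, 0.113, 0.2429, 0.1469, giving H' = 1.5482 (working shown to 4 dp, full precision carried).
Site B: N=81, proportions 0.1481, 0.0864, 0.0494, 0.2593, 0.4568, giving H' = 1.3509.
Difference = |1.5482 − 1.3509| = 0.1973, i.e. 0.20 to 2 decimal places.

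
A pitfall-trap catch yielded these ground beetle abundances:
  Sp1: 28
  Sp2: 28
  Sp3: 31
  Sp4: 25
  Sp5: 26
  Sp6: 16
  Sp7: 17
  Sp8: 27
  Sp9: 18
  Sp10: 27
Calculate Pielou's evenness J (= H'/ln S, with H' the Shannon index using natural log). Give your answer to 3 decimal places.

Total N = 28+28+31+25+26+16+17+27+18+27 = 243, so the proportions are 0.11523, 0.11523, 0.12757, 0.10288, 0.107, 0.06584, 0.06996, 0.11111, 0.07407, 0.11111 (working shown to 5 dp, full precision carried).
H' = −Σ pᵢ ln pᵢ = −((-0.24899) + (-0.24899) + (-0.26268) + (-0.23397) + (-0.23913) + (-0.17913) + (-0.18608) + (-0.24414) + (-0.19279) + (-0.24414)) = 2.28003.
With S = 10 species, ln S = 2.30259, so J = 2.28003/2.30259 = 0.99020, i.e. 0.990 to 3 decimal places.

0.990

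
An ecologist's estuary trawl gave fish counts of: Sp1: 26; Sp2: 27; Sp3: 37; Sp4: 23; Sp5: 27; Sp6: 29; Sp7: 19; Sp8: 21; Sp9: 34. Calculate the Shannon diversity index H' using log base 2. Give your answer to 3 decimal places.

3.141

Total N = 26+27+37+23+27+29+19+21+34 = 243, so the proportions are 0.107, 0.11111, 0.15226, 0.09465, 0.11111, 0.11934, 0.07819, 0.08642, 0.13992 (working shown to 5 dp, full precision carried).
Each pᵢ log₂ pᵢ term: 0.107×(-3.22437)=-0.34499, 0.11111×(-3.16993)=-0.35221, 0.15226×(-2.71536)=-0.41345, 0.09465×(-3.40125)=-0.32193, 0.11111×(-3.16993)=-0.35221, 0.11934×(-3.06683)=-0.36600, 0.07819×(-3.67688)=-0.28749, 0.08642×(-3.53250)=-0.30528, 0.13992×(-2.83735)=-0.39700.
Sum = -3.14057, so H' = 3.141.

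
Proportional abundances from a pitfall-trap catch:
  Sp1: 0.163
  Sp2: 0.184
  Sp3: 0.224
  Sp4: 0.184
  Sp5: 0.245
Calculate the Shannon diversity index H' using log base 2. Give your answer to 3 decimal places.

2.306

Each pᵢ log₂ pᵢ term (working shown to 5 dp, full precision carried): 0.163×(-2.61706)=-0.42658, 0.184×(-2.44222)=-0.44937, 0.224×(-2.15843)=-0.48349, 0.184×(-2.44222)=-0.44937, 0.245×(-2.02915)=-0.49714.
Sum = -2.30595, so H' = 2.306.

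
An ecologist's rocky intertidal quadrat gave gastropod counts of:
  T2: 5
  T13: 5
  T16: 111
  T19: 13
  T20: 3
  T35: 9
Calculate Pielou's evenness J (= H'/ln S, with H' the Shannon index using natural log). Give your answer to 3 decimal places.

Total N = 5+5+111+13+3+9 = 146, so the proportions are 0.03425, 0.03425, 0.76027, 0.08904, 0.02055, 0.06164 (working shown to 5 dp, full precision carried).
H' = −Σ pᵢ ln pᵢ = −((-0.11555) + (-0.11555) + (-0.20837) + (-0.21536) + (-0.07983) + (-0.17176)) = 0.90643.
With S = 6 species, ln S = 1.79176, so J = 0.90643/1.79176 = 0.50589, i.e. 0.506 to 3 decimal places.

0.506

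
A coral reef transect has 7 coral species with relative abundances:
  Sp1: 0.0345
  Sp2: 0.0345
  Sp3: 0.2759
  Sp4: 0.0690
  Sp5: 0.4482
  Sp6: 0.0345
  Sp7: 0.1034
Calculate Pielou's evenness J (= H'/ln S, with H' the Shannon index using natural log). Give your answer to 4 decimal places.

0.7619

H' = −Σ pᵢ ln pᵢ = −((-0.116154) + (-0.116154) + (-0.355281) + (-0.184482) + (-0.359688) + (-0.116154) + (-0.234630)) = 1.482544 (working shown to 6 dp, full precision carried).
With S = 7 species, ln S = 1.945910, so J = 1.482544/1.945910 = 0.761877, i.e. 0.7619 to 4 decimal places.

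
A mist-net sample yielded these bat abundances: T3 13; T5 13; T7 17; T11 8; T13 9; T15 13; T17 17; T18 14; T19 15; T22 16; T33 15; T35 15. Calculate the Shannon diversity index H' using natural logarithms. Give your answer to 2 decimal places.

2.46

Total N = 13+13+17+8+9+13+17+14+15+16+15+15 = 165, so the proportions are 0.0788, 0.0788, 0.103, 0.0485, 0.0545, 0.0788, 0.103, 0.0848, 0.0909, 0.097, 0.0909, 0.0909 (working shown to 4 dp, full precision carried).
Each pᵢ ln pᵢ term: 0.0788×(-2.5410)=-0.2002, 0.0788×(-2.5410)=-0.2002, 0.103×(-2.2727)=-0.2342, 0.0485×(-3.0265)=-0.1467, 0.0545×(-2.9087)=-0.1587, 0.0788×(-2.5410)=-0.2002, 0.103×(-2.2727)=-0.2342, 0.0848×(-2.4669)=-0.2093, 0.0909×(-2.3979)=-0.2180, 0.097×(-2.3334)=-0.2263, 0.0909×(-2.3979)=-0.2180, 0.0909×(-2.3979)=-0.2180.
Sum = -2.4639, so H' = 2.46.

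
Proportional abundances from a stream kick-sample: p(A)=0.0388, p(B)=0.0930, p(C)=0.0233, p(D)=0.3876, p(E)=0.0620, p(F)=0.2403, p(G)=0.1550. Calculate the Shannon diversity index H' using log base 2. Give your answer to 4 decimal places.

Each pᵢ log₂ pᵢ term (working shown to 6 dp, full precision carried): 0.0388×(-4.687800)=-0.181887, 0.093×(-3.426625)=-0.318676, 0.0233×(-5.423526)=-0.126368, 0.3876×(-1.367360)=-0.529989, 0.062×(-4.011588)=-0.248718, 0.2403×(-2.057091)=-0.494319, 0.155×(-2.689660)=-0.416897.
Sum = -2.316854, so H' = 2.3169.

2.3169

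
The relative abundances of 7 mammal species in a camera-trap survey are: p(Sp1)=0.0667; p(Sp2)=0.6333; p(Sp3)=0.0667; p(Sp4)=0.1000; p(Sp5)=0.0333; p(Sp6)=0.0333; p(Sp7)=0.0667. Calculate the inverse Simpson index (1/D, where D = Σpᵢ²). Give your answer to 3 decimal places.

D = 0.0667² + 0.6333² + 0.0667² + 0.1² + 0.0333² + 0.0333² + 0.0667² = 0.004449 + 0.401069 + 0.004449 + 0.010000 + 0.001109 + 0.001109 + 0.004449 = 0.426633 (working shown to 6 dp, full precision carried).
So 1/D = 2.34393, i.e. 2.344 to 3 decimal places.

2.344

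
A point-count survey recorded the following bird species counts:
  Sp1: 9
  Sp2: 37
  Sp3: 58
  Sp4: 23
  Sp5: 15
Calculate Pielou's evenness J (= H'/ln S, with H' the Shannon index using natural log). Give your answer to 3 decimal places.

Total N = 9+37+58+23+15 = 142, so the proportions are 0.06338, 0.26056, 0.40845, 0.16197, 0.10563 (working shown to 5 dp, full precision carried).
H' = −Σ pᵢ ln pᵢ = −((-0.17484) + (-0.35043) + (-0.36572) + (-0.29484) + (-0.23744)) = 1.42328.
With S = 5 species, ln S = 1.60944, so J = 1.42328/1.60944 = 0.88433, i.e. 0.884 to 3 decimal places.

0.884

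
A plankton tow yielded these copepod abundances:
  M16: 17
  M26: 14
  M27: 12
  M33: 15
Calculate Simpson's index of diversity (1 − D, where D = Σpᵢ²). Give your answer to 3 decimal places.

Total N = 17+14+12+15 = 58, so the proportions are 0.2931, 0.24138, 0.2069, 0.25862 (working shown to 5 dp, full precision carried).
D = 0.2931² + 0.24138² + 0.2069² + 0.25862² = 0.08591 + 0.05826 + 0.04281 + 0.06688 = 0.25386.
So 1 − D = 0.74614, i.e. 0.746 to 3 decimal places.

0.746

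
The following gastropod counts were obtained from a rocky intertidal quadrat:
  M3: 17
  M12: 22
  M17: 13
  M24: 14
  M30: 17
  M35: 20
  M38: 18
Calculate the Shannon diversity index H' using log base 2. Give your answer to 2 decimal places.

Total N = 17+22+13+14+17+20+18 = 121, so the proportions are 0.1405, 0.1818, 0.1074, 0.1157, 0.1405, 0.1653, 0.1488 (working shown to 4 dp, full precision carried).
Each pᵢ log₂ pᵢ term: 0.1405×(-2.8314)=-0.3978, 0.1818×(-2.4594)=-0.4472, 0.1074×(-3.2184)=-0.3458, 0.1157×(-3.1115)=-0.3600, 0.1405×(-2.8314)=-0.3978, 0.1653×(-2.5969)=-0.4292, 0.1488×(-2.7489)=-0.4089.
Sum = -2.7867, so H' = 2.79.

2.79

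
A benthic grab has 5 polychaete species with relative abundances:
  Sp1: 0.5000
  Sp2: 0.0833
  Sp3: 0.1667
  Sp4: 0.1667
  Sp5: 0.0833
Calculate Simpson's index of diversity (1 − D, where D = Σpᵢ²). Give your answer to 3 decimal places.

D = 0.5² + 0.0833² + 0.1667² + 0.1667² + 0.0833² = 0.25000 + 0.00694 + 0.02779 + 0.02779 + 0.00694 = 0.31946 (working shown to 5 dp, full precision carried).
So 1 − D = 0.68054, i.e. 0.681 to 3 decimal places.

0.681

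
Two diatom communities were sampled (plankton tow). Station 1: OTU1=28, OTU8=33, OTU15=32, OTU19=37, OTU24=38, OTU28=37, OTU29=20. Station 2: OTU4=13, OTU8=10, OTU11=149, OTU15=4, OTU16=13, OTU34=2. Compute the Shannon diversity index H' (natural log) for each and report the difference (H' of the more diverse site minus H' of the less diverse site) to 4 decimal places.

Station 1: N=225, proportions 0.124444, 0.146667, 0.142222, 0.164444, 0.168889, 0.164444, 0.088889, giving H' = 1.927474 (working shown to 6 dp, full precision carried).
Station 2: N=191, proportions 0.068063, 0.052356, 0.780105, 0.020942, 0.068063, 0.010471, giving H' = 0.842671.
Difference = |1.927474 − 0.842671| = 1.084803, i.e. 1.0848 to 4 decimal places.

1.0848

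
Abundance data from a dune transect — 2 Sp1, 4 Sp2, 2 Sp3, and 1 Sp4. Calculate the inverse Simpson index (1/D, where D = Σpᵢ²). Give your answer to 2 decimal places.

Total N = 2+4+2+1 = 9, so the proportions are 0.222222, 0.444444, 0.222222, 0.111111 (working shown to 6 dp, full precision carried).
D = 0.222222² + 0.444444² + 0.222222² + 0.111111² = 0.049383 + 0.197531 + 0.049383 + 0.012346 = 0.308642.
So 1/D = 3.2400, i.e. 3.24 to 2 decimal places.

3.24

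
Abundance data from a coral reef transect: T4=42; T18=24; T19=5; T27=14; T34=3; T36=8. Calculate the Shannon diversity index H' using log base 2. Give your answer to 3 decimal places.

Total N = 42+24+5+14+3+8 = 96, so the proportions are 0.4375, 0.25, 0.05208, 0.14583, 0.03125, 0.08333 (working shown to 5 dp, full precision carried).
Each pᵢ log₂ pᵢ term: 0.4375×(-1.19265)=-0.52178, 0.25×(-2.00000)=-0.50000, 0.05208×(-4.26303)=-0.22203, 0.14583×(-2.77761)=-0.40507, 0.03125×(-5.00000)=-0.15625, 0.08333×(-3.58496)=-0.29875.
Sum = -2.10388, so H' = 2.104.

2.104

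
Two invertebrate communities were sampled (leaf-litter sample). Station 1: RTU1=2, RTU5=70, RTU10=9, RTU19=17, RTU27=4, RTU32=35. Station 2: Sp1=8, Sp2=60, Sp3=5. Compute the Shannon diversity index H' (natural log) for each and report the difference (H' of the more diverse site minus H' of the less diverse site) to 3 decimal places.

Station 1: N=137, proportions 0.014599, 0.510949, 0.065693, 0.124088, 0.029197, 0.255474, giving H' = 1.294412 (working shown to 6 dp, full precision carried).
Station 2: N=73, proportions 0.109589, 0.821918, 0.068493, giving H' = 0.587125.
Difference = |1.294412 − 0.587125| = 0.707287, i.e. 0.707 to 3 decimal places.

0.707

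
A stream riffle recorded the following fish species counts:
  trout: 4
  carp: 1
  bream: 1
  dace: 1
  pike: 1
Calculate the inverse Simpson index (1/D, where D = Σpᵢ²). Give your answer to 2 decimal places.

Total N = 4+1+1+1+1 = 8, so the proportions are 0.5, 0.125, 0.125, 0.125, 0.125 (working shown to 6 dp, full precision carried).
D = 0.5² + 0.125² + 0.125² + 0.125² + 0.125² = 0.250000 + 0.015625 + 0.015625 + 0.015625 + 0.015625 = 0.312500.
So 1/D = 3.2000, i.e. 3.20 to 2 decimal places.

3.20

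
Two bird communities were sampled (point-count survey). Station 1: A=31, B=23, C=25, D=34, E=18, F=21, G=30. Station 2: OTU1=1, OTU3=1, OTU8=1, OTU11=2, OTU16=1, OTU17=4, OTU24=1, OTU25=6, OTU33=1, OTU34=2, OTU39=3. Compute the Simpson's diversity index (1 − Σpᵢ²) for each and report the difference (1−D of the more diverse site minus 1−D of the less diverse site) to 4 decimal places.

0.0072

Station 1: N=182, proportions 0.17033, 0.126374, 0.137363, 0.186813, 0.098901, 0.115385, 0.164835, giving 1−D = 0.850984 (working shown to 6 dp, full precision carried).
Station 2: N=23, proportions 0.043478, 0.043478, 0.043478, 0.086957, 0.043478, 0.173913, 0.043478, 0.26087, 0.043478, 0.086957, 0.130435, giving 1−D = 0.858223.
Difference = |0.850984 − 0.858223| = 0.007239, i.e. 0.0072 to 4 decimal places.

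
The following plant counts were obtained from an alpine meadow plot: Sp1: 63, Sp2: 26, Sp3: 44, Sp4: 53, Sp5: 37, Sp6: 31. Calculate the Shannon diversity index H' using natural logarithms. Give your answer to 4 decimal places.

1.7471

Total N = 63+26+44+53+37+31 = 254, so the proportions are 0.248031, 0.102362, 0.173228, 0.208661, 0.145669, 0.122047 (working shown to 6 dp, full precision carried).
Each pᵢ ln pᵢ term: 0.248031×(-1.394200)=-0.345805, 0.102362×(-2.279238)=-0.233308, 0.173228×(-1.753145)=-0.303694, 0.208661×(-1.567042)=-0.326981, 0.145669×(-1.926416)=-0.280620, 0.122047×(-2.103347)=-0.256708.
Sum = -1.747116, so H' = 1.7471.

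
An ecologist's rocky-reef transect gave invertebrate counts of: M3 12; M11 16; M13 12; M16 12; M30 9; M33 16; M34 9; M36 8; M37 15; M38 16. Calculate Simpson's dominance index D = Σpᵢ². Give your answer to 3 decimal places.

Total N = 12+16+12+12+9+16+9+8+15+16 = 125, so the proportions are 0.096, 0.128, 0.096, 0.096, 0.072, 0.128, 0.072, 0.064, 0.12, 0.128 (working shown to 5 dp, full precision carried).
D = 0.096² + 0.128² + 0.096² + 0.096² + 0.072² + 0.128² + 0.072² + 0.064² + 0.12² + 0.128² = 0.00922 + 0.01638 + 0.00922 + 0.00922 + 0.00518 + 0.01638 + 0.00518 + 0.00410 + 0.01440 + 0.01638 = 0.10566.
To 3 decimal places, D = 0.106.

0.106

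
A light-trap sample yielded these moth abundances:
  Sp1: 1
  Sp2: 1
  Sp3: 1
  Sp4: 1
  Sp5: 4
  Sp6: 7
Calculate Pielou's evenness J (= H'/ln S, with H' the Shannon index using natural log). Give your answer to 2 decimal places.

Total N = 1+1+1+1+4+7 = 15, so the proportions are 0.0667, 0.0667, 0.0667, 0.0667, 0.2667, 0.4667 (working shown to 4 dp, full precision carried).
H' = −Σ pᵢ ln pᵢ = −((-0.1805) + (-0.1805) + (-0.1805) + (-0.1805) + (-0.3525) + (-0.3557)) = 1.4303.
With S = 6 species, ln S = 1.7918, so J = 1.4303/1.7918 = 0.7983, i.e. 0.80 to 2 decimal places.

0.80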